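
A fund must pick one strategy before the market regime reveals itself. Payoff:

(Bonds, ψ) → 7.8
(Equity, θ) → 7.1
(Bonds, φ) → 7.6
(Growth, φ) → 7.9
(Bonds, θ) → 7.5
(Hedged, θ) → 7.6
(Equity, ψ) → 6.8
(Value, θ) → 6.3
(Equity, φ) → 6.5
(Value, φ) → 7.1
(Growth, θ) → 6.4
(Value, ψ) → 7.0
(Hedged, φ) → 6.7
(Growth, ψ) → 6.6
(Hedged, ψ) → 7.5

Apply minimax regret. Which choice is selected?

Column bests: θ=7.6, φ=7.9, ψ=7.8.
Hedged regrets: 0.0, 1.2, 0.3 → max 1.2
Growth regrets: 1.2, 0.0, 1.2 → max 1.2
Equity regrets: 0.5, 1.4, 1.0 → max 1.4
Value regrets: 1.3, 0.8, 0.8 → max 1.3
Bonds regrets: 0.1, 0.3, 0.0 → max 0.3
Smallest max regret = 0.3 → Bonds.

Bonds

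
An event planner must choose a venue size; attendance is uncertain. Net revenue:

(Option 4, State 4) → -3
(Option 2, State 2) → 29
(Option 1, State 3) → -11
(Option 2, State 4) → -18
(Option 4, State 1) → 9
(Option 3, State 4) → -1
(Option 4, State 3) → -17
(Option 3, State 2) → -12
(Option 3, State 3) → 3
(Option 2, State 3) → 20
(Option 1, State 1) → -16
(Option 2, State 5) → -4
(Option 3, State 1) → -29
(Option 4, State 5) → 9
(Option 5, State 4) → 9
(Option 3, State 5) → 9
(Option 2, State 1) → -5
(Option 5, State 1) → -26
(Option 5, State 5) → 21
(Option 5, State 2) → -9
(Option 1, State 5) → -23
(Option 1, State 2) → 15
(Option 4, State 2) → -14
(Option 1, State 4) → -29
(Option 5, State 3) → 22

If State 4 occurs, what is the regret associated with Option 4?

Best payoff under State 4 is 9.
Regret = 9 − (-3) = 12.

12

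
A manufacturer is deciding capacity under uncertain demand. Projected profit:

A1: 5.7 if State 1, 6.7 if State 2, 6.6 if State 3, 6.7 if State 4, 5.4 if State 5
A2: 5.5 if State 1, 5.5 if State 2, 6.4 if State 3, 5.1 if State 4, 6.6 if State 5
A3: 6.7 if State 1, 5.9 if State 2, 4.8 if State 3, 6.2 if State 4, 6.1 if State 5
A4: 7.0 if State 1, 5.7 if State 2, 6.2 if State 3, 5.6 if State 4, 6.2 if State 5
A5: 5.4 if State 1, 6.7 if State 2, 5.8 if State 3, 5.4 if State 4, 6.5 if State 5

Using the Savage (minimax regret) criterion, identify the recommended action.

Column bests: State 1=7.0, State 2=6.7, State 3=6.6, State 4=6.7, State 5=6.6.
A1 regrets: 1.3, 0.0, 0.0, 0.0, 1.2 → max 1.3
A2 regrets: 1.5, 1.2, 0.2, 1.6, 0.0 → max 1.6
A3 regrets: 0.3, 0.8, 1.8, 0.5, 0.5 → max 1.8
A4 regrets: 0.0, 1.0, 0.4, 1.1, 0.4 → max 1.1
A5 regrets: 1.6, 0.0, 0.8, 1.3, 0.1 → max 1.6
Smallest max regret = 1.1 → A4.

A4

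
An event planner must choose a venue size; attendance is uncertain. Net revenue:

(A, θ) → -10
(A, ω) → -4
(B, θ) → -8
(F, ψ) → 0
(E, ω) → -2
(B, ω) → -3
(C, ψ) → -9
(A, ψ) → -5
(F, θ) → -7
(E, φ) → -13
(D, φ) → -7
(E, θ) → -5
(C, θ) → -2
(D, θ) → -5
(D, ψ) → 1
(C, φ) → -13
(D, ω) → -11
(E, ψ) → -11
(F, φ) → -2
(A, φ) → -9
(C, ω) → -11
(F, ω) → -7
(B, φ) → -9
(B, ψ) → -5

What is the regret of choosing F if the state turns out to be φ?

Best payoff under φ is -2.
Regret = -2 − (-2) = 0.

0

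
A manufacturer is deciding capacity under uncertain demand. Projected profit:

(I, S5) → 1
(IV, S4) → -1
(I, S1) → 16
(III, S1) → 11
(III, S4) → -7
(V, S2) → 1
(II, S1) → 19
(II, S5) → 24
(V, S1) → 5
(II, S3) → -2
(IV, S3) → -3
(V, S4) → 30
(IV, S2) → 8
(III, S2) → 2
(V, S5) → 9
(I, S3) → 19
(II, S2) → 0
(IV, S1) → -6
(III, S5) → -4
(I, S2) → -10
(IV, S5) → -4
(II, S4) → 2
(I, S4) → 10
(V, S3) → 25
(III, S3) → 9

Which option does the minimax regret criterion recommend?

V

Column bests: S1=19, S2=8, S3=25, S4=30, S5=24.
I regrets: 3, 18, 6, 20, 23 → max 23
II regrets: 0, 8, 27, 28, 0 → max 28
III regrets: 8, 6, 16, 37, 28 → max 37
IV regrets: 25, 0, 28, 31, 28 → max 31
V regrets: 14, 7, 0, 0, 15 → max 15
Smallest max regret = 15 → V.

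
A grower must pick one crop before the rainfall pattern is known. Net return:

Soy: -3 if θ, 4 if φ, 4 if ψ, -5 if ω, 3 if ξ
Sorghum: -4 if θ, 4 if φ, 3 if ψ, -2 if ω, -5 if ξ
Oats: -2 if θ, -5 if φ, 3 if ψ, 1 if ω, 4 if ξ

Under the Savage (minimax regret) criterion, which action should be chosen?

Column bests: θ=-2, φ=4, ψ=4, ω=1, ξ=4.
Soy regrets: 1, 0, 0, 6, 1 → max 6
Sorghum regrets: 2, 0, 1, 3, 9 → max 9
Oats regrets: 0, 9, 1, 0, 0 → max 9
Smallest max regret = 6 → Soy.

Soy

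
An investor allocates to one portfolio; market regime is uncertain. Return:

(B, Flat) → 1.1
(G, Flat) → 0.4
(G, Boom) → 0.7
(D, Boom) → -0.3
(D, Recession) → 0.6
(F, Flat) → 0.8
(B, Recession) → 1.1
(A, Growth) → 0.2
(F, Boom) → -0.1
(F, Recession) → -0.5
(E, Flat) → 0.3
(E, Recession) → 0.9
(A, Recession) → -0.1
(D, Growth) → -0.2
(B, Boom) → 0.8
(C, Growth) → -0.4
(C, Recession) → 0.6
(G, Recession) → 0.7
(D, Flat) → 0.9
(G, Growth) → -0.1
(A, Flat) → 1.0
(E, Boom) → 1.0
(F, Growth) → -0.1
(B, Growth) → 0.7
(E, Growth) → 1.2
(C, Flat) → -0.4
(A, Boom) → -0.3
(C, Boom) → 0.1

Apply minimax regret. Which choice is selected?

Column bests: Recession=1.1, Flat=1.1, Growth=1.2, Boom=1.0.
A regrets: 1.2, 0.1, 1.0, 1.3 → max 1.3
B regrets: 0.0, 0.0, 0.5, 0.2 → max 0.5
C regrets: 0.5, 1.5, 1.6, 0.9 → max 1.6
D regrets: 0.5, 0.2, 1.4, 1.3 → max 1.4
E regrets: 0.2, 0.8, 0.0, 0.0 → max 0.8
F regrets: 1.6, 0.3, 1.3, 1.1 → max 1.6
G regrets: 0.4, 0.7, 1.3, 0.3 → max 1.3
Smallest max regret = 0.5 → B.

B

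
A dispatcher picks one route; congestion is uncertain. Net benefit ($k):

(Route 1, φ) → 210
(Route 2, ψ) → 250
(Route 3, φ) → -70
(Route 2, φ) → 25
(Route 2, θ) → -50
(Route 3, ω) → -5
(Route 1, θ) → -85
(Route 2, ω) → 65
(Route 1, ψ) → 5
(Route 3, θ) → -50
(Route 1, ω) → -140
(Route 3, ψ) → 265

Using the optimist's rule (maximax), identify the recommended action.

Row maxima: Route 1=210, Route 2=250, Route 3=265
Best best-case = 265 → Route 3.

Route 3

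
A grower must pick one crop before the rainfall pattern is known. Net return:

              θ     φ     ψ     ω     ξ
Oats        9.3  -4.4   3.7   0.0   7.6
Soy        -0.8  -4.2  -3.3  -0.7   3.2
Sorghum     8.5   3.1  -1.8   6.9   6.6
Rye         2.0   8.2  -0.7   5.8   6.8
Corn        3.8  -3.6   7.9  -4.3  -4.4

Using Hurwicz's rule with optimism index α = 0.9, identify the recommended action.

Oats

Oats: 0.9·9.3 + 0.1·(-4.4) = 7.93
Soy: 0.9·3.2 + 0.1·(-4.2) = 2.46
Sorghum: 0.9·8.5 + 0.1·(-1.8) = 7.47
Rye: 0.9·8.2 + 0.1·(-0.7) = 7.31
Corn: 0.9·7.9 + 0.1·(-4.4) = 6.67
Highest Hurwicz score = 7.93 → Oats.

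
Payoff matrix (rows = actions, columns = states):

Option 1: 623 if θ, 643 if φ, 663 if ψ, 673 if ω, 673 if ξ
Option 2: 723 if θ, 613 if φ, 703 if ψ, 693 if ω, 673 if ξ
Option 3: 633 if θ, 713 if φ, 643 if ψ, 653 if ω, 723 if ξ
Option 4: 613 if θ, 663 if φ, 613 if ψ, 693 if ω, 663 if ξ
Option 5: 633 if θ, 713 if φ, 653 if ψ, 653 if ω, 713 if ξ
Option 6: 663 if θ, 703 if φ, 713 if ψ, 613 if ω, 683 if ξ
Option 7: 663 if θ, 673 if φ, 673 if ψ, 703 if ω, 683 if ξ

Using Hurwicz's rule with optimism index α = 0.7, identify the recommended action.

Option 3

Option 1: 0.7·673 + 0.3·623 = 658
Option 2: 0.7·723 + 0.3·613 = 690
Option 3: 0.7·723 + 0.3·633 = 696
Option 4: 0.7·693 + 0.3·613 = 669
Option 5: 0.7·713 + 0.3·633 = 689
Option 6: 0.7·713 + 0.3·613 = 683
Option 7: 0.7·703 + 0.3·663 = 691
Highest Hurwicz score = 696 → Option 3.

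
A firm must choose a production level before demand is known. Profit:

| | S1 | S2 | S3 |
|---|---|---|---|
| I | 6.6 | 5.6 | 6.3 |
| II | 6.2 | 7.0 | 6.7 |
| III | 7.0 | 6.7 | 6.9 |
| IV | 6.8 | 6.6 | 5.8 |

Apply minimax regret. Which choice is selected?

Column bests: S1=7.0, S2=7.0, S3=6.9.
I regrets: 0.4, 1.4, 0.6 → max 1.4
II regrets: 0.8, 0.0, 0.2 → max 0.8
III regrets: 0.0, 0.3, 0.0 → max 0.3
IV regrets: 0.2, 0.4, 1.1 → max 1.1
Smallest max regret = 0.3 → III.

III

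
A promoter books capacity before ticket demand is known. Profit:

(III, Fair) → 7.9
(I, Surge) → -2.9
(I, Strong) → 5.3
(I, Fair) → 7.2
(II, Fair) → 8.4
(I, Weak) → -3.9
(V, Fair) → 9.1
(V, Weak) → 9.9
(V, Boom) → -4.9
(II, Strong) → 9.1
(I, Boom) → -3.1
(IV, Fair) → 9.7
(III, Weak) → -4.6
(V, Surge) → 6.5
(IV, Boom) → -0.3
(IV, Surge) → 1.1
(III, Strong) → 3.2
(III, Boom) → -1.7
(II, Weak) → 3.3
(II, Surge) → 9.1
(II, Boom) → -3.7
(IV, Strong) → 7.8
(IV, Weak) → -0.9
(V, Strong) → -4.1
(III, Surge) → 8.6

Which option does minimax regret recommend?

Column bests: Weak=9.9, Fair=9.7, Strong=9.1, Boom=-0.3, Surge=9.1.
I regrets: 13.8, 2.5, 3.8, 2.8, 12.0 → max 13.8
II regrets: 6.6, 1.3, 0.0, 3.4, 0.0 → max 6.6
III regrets: 14.5, 1.8, 5.9, 1.4, 0.5 → max 14.5
IV regrets: 10.8, 0.0, 1.3, 0.0, 8.0 → max 10.8
V regrets: 0.0, 0.6, 13.2, 4.6, 2.6 → max 13.2
Smallest max regret = 6.6 → II.

II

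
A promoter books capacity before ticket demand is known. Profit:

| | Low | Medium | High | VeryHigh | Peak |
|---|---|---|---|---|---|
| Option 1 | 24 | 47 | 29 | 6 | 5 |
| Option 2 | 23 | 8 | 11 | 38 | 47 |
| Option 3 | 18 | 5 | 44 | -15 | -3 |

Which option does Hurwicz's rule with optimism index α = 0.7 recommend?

Option 2

Option 1: 0.7·47 + 0.3·5 = 34.4
Option 2: 0.7·47 + 0.3·8 = 35.3
Option 3: 0.7·44 + 0.3·(-15) = 26.3
Highest Hurwicz score = 35.3 → Option 2.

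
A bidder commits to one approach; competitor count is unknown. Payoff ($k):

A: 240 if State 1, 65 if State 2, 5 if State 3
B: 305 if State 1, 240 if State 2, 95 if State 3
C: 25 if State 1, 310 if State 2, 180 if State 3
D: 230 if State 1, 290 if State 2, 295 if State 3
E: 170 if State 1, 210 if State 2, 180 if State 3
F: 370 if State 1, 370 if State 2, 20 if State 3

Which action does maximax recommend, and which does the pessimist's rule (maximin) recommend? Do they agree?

maximax → F; maximin → D (disagree)

Row maxima: A=240, B=305, C=310, D=295, E=210, F=370
Best best-case = 370 → F.
Row minima: A=5, B=95, C=25, D=230, E=170, F=20
Best worst-case = 230 → D.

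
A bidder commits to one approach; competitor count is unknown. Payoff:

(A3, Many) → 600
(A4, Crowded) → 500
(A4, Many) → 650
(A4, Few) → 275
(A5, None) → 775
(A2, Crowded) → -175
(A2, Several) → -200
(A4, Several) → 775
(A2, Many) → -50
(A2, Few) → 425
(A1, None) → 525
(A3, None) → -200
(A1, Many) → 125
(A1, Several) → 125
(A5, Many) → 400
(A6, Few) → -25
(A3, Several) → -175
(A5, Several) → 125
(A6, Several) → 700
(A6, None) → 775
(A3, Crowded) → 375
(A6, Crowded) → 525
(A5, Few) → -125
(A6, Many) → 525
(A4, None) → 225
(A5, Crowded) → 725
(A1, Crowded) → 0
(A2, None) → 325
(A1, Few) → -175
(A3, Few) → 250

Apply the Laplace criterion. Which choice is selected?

Row averages: A1=120, A2=65, A3=170, A4=485, A5=380, A6=500
Highest average = 500 → A6.

A6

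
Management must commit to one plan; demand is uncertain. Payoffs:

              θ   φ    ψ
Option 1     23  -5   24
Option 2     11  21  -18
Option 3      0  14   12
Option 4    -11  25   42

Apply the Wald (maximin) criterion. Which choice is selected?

Option 3

Row minima: Option 1=-5, Option 2=-18, Option 3=0, Option 4=-11
Best worst-case = 0 → Option 3.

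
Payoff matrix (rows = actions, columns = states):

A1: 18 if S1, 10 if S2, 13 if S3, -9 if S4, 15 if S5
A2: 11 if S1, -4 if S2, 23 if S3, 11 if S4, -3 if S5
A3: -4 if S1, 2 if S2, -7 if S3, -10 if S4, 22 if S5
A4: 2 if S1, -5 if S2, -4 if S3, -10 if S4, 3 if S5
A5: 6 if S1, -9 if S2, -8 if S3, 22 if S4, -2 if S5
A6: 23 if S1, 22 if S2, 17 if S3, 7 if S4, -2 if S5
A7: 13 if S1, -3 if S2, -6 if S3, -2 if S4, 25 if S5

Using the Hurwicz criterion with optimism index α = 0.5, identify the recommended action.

A1: 0.5·18 + 0.5·(-9) = 4.5
A2: 0.5·23 + 0.5·(-4) = 9.5
A3: 0.5·22 + 0.5·(-10) = 6
A4: 0.5·3 + 0.5·(-10) = -3.5
A5: 0.5·22 + 0.5·(-9) = 6.5
A6: 0.5·23 + 0.5·(-2) = 10.5
A7: 0.5·25 + 0.5·(-6) = 9.5
Highest Hurwicz score = 10.5 → A6.

A6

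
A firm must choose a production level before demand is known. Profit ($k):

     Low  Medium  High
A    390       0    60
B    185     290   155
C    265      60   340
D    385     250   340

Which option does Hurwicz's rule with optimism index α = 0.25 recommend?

D

A: 0.25·390 + 0.75·0 = 97.5
B: 0.25·290 + 0.75·155 = 188.75
C: 0.25·340 + 0.75·60 = 130
D: 0.25·385 + 0.75·250 = 283.75
Highest Hurwicz score = 283.75 → D.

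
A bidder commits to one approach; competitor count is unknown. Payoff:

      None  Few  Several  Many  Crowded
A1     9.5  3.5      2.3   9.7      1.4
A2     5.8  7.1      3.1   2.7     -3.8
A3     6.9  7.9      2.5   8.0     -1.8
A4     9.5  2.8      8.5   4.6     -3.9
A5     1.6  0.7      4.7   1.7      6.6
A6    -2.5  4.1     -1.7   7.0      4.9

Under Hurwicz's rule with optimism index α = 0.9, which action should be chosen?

A1

A1: 0.9·9.7 + 0.1·1.4 = 8.87
A2: 0.9·7.1 + 0.1·(-3.8) = 6.01
A3: 0.9·8.0 + 0.1·(-1.8) = 7.02
A4: 0.9·9.5 + 0.1·(-3.9) = 8.16
A5: 0.9·6.6 + 0.1·0.7 = 6.01
A6: 0.9·7.0 + 0.1·(-2.5) = 6.05
Highest Hurwicz score = 8.87 → A1.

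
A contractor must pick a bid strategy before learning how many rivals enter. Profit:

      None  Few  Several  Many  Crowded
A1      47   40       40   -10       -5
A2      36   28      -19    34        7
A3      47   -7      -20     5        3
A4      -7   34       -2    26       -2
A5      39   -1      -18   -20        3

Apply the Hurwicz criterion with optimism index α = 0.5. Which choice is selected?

A1: 0.5·47 + 0.5·(-10) = 18.5
A2: 0.5·36 + 0.5·(-19) = 8.5
A3: 0.5·47 + 0.5·(-20) = 13.5
A4: 0.5·34 + 0.5·(-7) = 13.5
A5: 0.5·39 + 0.5·(-20) = 9.5
Highest Hurwicz score = 18.5 → A1.

A1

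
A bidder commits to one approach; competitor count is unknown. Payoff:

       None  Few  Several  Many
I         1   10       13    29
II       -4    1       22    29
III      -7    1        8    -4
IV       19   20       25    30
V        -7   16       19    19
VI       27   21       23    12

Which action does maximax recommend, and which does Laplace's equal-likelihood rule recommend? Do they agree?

Row maxima: I=29, II=29, III=8, IV=30, V=19, VI=27
Best best-case = 30 → IV.
Row averages: I=13.25, II=12, III=-0.5, IV=23.5, V=11.75, VI=20.75
Highest average = 23.5 → IV.

maximax → IV; laplace → IV (agree)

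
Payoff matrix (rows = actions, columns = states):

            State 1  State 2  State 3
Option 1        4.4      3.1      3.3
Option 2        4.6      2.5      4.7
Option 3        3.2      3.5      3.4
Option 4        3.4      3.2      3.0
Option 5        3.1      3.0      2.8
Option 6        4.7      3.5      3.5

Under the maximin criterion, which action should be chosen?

Row minima: Option 1=3.1, Option 2=2.5, Option 3=3.2, Option 4=3.0, Option 5=2.8, Option 6=3.5
Best worst-case = 3.5 → Option 6.

Option 6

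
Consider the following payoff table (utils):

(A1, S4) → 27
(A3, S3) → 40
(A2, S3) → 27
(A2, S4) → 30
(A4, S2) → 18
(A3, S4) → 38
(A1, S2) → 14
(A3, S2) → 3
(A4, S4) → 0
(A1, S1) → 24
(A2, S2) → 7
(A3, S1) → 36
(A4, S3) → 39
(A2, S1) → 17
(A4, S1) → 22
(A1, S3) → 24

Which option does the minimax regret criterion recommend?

A3

Column bests: S1=36, S2=18, S3=40, S4=38.
A1 regrets: 12, 4, 16, 11 → max 16
A2 regrets: 19, 11, 13, 8 → max 19
A3 regrets: 0, 15, 0, 0 → max 15
A4 regrets: 14, 0, 1, 38 → max 38
Smallest max regret = 15 → A3.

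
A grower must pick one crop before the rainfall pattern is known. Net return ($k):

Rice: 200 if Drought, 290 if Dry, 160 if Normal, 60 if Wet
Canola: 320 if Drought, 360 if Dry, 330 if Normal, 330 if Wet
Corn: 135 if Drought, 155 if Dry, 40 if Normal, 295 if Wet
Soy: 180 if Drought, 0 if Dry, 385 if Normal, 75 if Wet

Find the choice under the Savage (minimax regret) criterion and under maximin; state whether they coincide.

Column bests: Drought=320, Dry=360, Normal=385, Wet=330.
Rice regrets: 120, 70, 225, 270 → max 270
Canola regrets: 0, 0, 55, 0 → max 55
Corn regrets: 185, 205, 345, 35 → max 345
Soy regrets: 140, 360, 0, 255 → max 360
Smallest max regret = 55 → Canola.
Row minima: Rice=60, Canola=320, Corn=40, Soy=0
Best worst-case = 320 → Canola.

minimax regret → Canola; maximin → Canola (agree)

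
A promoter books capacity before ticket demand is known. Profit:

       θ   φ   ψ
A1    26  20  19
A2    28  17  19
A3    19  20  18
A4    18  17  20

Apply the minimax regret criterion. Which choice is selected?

Column bests: θ=28, φ=20, ψ=20.
A1 regrets: 2, 0, 1 → max 2
A2 regrets: 0, 3, 1 → max 3
A3 regrets: 9, 0, 2 → max 9
A4 regrets: 10, 3, 0 → max 10
Smallest max regret = 2 → A1.

A1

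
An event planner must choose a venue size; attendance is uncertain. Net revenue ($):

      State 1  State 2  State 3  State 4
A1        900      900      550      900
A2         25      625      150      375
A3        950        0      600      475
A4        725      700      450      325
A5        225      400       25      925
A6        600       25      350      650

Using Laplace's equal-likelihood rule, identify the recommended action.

Row averages: A1=812.5, A2=293.75, A3=506.25, A4=550, A5=393.75, A6=406.25
Highest average = 812.5 → A1.

A1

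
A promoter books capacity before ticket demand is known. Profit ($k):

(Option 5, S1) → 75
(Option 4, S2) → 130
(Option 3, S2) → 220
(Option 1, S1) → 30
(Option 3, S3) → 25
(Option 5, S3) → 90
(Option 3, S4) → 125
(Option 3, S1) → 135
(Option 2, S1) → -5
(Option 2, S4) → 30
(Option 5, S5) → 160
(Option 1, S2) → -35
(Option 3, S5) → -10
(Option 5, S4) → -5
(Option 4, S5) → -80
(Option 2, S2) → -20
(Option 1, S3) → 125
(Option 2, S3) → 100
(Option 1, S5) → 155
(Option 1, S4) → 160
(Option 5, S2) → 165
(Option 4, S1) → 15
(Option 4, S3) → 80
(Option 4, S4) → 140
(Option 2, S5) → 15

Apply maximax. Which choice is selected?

Option 3

Row maxima: Option 1=160, Option 2=100, Option 3=220, Option 4=140, Option 5=165
Best best-case = 220 → Option 3.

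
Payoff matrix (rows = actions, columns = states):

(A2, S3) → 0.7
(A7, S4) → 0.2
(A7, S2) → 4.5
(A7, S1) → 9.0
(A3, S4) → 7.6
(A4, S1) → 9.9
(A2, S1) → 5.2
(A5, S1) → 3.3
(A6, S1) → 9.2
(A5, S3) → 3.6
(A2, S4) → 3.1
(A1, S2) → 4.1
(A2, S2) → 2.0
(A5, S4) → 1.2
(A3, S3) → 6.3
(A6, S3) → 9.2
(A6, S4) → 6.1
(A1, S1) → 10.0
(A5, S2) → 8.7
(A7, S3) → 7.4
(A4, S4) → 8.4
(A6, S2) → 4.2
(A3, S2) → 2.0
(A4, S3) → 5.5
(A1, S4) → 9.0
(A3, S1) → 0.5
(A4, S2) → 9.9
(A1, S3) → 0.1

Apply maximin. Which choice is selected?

Row minima: A1=0.1, A2=0.7, A3=0.5, A4=5.5, A5=1.2, A6=4.2, A7=0.2
Best worst-case = 5.5 → A4.

A4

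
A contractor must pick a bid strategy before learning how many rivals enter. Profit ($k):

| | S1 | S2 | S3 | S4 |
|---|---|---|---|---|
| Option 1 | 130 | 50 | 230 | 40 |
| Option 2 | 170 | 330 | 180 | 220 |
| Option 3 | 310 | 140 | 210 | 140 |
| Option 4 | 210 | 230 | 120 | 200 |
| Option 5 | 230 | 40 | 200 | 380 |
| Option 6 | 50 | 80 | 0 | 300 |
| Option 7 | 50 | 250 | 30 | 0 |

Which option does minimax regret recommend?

Option 2

Column bests: S1=310, S2=330, S3=230, S4=380.
Option 1 regrets: 180, 280, 0, 340 → max 340
Option 2 regrets: 140, 0, 50, 160 → max 160
Option 3 regrets: 0, 190, 20, 240 → max 240
Option 4 regrets: 100, 100, 110, 180 → max 180
Option 5 regrets: 80, 290, 30, 0 → max 290
Option 6 regrets: 260, 250, 230, 80 → max 260
Option 7 regrets: 260, 80, 200, 380 → max 380
Smallest max regret = 160 → Option 2.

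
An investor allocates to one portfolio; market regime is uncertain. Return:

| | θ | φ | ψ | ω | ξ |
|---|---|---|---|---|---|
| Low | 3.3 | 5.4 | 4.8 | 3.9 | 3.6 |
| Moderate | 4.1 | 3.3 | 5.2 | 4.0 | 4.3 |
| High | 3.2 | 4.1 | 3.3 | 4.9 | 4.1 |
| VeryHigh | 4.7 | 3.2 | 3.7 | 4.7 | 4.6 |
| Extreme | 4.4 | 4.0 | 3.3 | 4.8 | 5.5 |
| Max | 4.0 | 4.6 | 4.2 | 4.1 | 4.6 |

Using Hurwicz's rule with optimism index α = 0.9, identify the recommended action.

Extreme

Low: 0.9·5.4 + 0.1·3.3 = 5.19
Moderate: 0.9·5.2 + 0.1·3.3 = 5.01
High: 0.9·4.9 + 0.1·3.2 = 4.73
VeryHigh: 0.9·4.7 + 0.1·3.2 = 4.55
Extreme: 0.9·5.5 + 0.1·3.3 = 5.28
Max: 0.9·4.6 + 0.1·4.0 = 4.54
Highest Hurwicz score = 5.28 → Extreme.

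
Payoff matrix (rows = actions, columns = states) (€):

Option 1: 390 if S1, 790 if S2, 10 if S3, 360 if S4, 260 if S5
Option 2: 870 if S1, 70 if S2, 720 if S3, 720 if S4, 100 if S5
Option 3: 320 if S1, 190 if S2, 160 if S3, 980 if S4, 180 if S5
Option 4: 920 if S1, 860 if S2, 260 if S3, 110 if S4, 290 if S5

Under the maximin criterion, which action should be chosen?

Option 3

Row minima: Option 1=10, Option 2=70, Option 3=160, Option 4=110
Best worst-case = 160 → Option 3.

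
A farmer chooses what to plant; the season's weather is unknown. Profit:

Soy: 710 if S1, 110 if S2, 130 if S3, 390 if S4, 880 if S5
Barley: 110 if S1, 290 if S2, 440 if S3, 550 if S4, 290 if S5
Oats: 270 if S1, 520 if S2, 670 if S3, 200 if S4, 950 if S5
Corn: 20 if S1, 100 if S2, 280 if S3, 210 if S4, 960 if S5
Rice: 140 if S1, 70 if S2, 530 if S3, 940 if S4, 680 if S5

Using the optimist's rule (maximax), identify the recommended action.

Row maxima: Soy=880, Barley=550, Oats=950, Corn=960, Rice=940
Best best-case = 960 → Corn.

Corn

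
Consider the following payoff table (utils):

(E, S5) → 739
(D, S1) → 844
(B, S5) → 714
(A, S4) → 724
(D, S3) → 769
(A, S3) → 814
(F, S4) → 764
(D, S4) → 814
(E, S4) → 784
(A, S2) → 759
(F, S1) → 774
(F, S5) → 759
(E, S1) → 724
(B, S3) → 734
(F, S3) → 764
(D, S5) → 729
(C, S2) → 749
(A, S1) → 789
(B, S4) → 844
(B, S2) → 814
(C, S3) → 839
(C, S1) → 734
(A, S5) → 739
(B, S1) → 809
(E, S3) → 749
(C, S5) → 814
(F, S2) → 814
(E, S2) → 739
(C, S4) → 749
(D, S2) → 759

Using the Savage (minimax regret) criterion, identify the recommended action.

F

Column bests: S1=844, S2=814, S3=839, S4=844, S5=814.
A regrets: 55, 55, 25, 120, 75 → max 120
B regrets: 35, 0, 105, 0, 100 → max 105
C regrets: 110, 65, 0, 95, 0 → max 110
D regrets: 0, 55, 70, 30, 85 → max 85
E regrets: 120, 75, 90, 60, 75 → max 120
F regrets: 70, 0, 75, 80, 55 → max 80
Smallest max regret = 80 → F.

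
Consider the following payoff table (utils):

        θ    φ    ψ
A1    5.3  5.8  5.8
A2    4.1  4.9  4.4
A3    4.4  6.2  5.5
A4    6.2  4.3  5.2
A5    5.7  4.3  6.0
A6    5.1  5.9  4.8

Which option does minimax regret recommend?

A1

Column bests: θ=6.2, φ=6.2, ψ=6.0.
A1 regrets: 0.9, 0.4, 0.2 → max 0.9
A2 regrets: 2.1, 1.3, 1.6 → max 2.1
A3 regrets: 1.8, 0.0, 0.5 → max 1.8
A4 regrets: 0.0, 1.9, 0.8 → max 1.9
A5 regrets: 0.5, 1.9, 0.0 → max 1.9
A6 regrets: 1.1, 0.3, 1.2 → max 1.2
Smallest max regret = 0.9 → A1.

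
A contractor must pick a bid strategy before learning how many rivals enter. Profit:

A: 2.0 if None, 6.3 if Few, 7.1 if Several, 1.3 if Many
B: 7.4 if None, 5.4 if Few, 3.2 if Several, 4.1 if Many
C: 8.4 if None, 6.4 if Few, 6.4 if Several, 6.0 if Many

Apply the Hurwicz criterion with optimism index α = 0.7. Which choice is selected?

C

A: 0.7·7.1 + 0.3·1.3 = 5.36
B: 0.7·7.4 + 0.3·3.2 = 6.14
C: 0.7·8.4 + 0.3·6.0 = 7.68
Highest Hurwicz score = 7.68 → C.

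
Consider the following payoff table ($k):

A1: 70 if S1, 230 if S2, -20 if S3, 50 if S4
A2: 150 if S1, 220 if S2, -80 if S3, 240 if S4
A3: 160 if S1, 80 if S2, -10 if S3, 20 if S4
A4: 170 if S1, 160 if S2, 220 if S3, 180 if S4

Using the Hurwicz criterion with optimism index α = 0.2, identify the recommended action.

A1: 0.2·230 + 0.8·(-20) = 30
A2: 0.2·240 + 0.8·(-80) = -16
A3: 0.2·160 + 0.8·(-10) = 24
A4: 0.2·220 + 0.8·160 = 172
Highest Hurwicz score = 172 → A4.

A4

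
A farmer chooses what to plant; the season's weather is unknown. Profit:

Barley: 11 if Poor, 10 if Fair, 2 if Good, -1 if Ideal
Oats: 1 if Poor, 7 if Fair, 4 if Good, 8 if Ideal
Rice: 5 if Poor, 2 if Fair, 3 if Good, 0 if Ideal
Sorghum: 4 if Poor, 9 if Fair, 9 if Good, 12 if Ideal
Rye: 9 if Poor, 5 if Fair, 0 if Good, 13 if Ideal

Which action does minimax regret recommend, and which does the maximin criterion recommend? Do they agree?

Column bests: Poor=11, Fair=10, Good=9, Ideal=13.
Barley regrets: 0, 0, 7, 14 → max 14
Oats regrets: 10, 3, 5, 5 → max 10
Rice regrets: 6, 8, 6, 13 → max 13
Sorghum regrets: 7, 1, 0, 1 → max 7
Rye regrets: 2, 5, 9, 0 → max 9
Smallest max regret = 7 → Sorghum.
Row minima: Barley=-1, Oats=1, Rice=0, Sorghum=4, Rye=0
Best worst-case = 4 → Sorghum.

minimax regret → Sorghum; maximin → Sorghum (agree)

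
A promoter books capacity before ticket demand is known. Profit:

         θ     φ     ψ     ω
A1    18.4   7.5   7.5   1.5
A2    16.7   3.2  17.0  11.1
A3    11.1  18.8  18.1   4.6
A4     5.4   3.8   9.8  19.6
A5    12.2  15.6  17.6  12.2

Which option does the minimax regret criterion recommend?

A5

Column bests: θ=18.4, φ=18.8, ψ=18.1, ω=19.6.
A1 regrets: 0.0, 11.3, 10.6, 18.1 → max 18.1
A2 regrets: 1.7, 15.6, 1.1, 8.5 → max 15.6
A3 regrets: 7.3, 0.0, 0.0, 15.0 → max 15.0
A4 regrets: 13.0, 15.0, 8.3, 0.0 → max 15.0
A5 regrets: 6.2, 3.2, 0.5, 7.4 → max 7.4
Smallest max regret = 7.4 → A5.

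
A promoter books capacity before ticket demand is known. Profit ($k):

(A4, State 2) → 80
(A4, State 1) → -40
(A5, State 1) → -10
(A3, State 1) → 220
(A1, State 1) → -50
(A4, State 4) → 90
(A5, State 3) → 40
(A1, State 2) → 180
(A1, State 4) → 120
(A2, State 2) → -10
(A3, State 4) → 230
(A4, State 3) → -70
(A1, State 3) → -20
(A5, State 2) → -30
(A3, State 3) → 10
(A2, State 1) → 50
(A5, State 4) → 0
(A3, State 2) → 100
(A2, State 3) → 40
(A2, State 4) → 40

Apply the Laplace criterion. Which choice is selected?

Row averages: A1=57.5, A2=30, A3=140, A4=15, A5=0
Highest average = 140 → A3.

A3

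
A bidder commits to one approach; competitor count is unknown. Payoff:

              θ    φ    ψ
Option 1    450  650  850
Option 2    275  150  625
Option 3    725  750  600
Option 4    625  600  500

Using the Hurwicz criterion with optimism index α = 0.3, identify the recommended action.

Option 1: 0.3·850 + 0.7·450 = 570
Option 2: 0.3·625 + 0.7·150 = 292.5
Option 3: 0.3·750 + 0.7·600 = 645
Option 4: 0.3·625 + 0.7·500 = 537.5
Highest Hurwicz score = 645 → Option 3.

Option 3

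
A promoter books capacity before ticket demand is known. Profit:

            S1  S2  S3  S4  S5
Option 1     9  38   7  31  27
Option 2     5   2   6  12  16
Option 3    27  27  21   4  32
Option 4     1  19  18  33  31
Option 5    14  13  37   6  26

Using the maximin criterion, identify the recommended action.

Row minima: Option 1=7, Option 2=2, Option 3=4, Option 4=1, Option 5=6
Best worst-case = 7 → Option 1.

Option 1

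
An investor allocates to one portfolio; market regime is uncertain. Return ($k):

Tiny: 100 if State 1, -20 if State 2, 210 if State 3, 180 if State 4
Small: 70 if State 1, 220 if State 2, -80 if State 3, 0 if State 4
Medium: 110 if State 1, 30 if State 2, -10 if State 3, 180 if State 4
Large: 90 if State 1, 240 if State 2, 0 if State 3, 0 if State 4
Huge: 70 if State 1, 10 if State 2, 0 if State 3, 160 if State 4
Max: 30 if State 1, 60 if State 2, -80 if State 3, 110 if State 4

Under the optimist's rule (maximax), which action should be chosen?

Large

Row maxima: Tiny=210, Small=220, Medium=180, Large=240, Huge=160, Max=110
Best best-case = 240 → Large.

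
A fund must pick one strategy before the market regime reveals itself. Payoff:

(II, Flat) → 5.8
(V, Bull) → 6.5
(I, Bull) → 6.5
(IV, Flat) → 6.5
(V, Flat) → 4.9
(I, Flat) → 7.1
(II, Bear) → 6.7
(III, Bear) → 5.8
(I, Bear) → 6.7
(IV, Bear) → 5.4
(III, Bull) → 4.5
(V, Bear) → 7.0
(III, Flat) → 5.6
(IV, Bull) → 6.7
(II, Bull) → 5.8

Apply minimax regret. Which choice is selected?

Column bests: Bear=7.0, Flat=7.1, Bull=6.7.
I regrets: 0.3, 0.0, 0.2 → max 0.3
II regrets: 0.3, 1.3, 0.9 → max 1.3
III regrets: 1.2, 1.5, 2.2 → max 2.2
IV regrets: 1.6, 0.6, 0.0 → max 1.6
V regrets: 0.0, 2.2, 0.2 → max 2.2
Smallest max regret = 0.3 → I.

I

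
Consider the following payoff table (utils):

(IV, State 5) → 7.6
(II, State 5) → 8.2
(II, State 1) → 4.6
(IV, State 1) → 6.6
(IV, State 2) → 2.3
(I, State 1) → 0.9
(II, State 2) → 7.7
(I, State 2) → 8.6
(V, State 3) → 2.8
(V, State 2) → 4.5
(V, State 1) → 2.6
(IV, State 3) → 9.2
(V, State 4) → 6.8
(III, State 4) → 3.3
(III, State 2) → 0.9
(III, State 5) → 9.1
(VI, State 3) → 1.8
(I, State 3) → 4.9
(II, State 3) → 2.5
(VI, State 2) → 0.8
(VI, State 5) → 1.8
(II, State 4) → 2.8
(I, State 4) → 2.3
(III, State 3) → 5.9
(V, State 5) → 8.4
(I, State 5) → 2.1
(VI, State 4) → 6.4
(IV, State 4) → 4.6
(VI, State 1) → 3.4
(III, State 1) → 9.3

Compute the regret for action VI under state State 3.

Best payoff under State 3 is 9.2.
Regret = 9.2 − 1.8 = 7.4.

7.4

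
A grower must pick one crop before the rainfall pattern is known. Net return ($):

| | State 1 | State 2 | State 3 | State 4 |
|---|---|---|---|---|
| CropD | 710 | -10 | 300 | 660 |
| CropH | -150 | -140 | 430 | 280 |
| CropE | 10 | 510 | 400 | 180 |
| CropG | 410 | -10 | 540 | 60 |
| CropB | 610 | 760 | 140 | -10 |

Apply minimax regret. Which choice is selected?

Column bests: State 1=710, State 2=760, State 3=540, State 4=660.
CropD regrets: 0, 770, 240, 0 → max 770
CropH regrets: 860, 900, 110, 380 → max 900
CropE regrets: 700, 250, 140, 480 → max 700
CropG regrets: 300, 770, 0, 600 → max 770
CropB regrets: 100, 0, 400, 670 → max 670
Smallest max regret = 670 → CropB.

CropB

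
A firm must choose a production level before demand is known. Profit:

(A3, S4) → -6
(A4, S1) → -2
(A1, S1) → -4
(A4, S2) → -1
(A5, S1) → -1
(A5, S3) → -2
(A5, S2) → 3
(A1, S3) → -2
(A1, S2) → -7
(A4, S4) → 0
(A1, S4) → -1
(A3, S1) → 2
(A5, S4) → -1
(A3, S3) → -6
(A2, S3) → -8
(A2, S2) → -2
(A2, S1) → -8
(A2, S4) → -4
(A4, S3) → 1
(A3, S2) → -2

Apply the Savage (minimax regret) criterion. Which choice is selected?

A5

Column bests: S1=2, S2=3, S3=1, S4=0.
A1 regrets: 6, 10, 3, 1 → max 10
A2 regrets: 10, 5, 9, 4 → max 10
A3 regrets: 0, 5, 7, 6 → max 7
A4 regrets: 4, 4, 0, 0 → max 4
A5 regrets: 3, 0, 3, 1 → max 3
Smallest max regret = 3 → A5.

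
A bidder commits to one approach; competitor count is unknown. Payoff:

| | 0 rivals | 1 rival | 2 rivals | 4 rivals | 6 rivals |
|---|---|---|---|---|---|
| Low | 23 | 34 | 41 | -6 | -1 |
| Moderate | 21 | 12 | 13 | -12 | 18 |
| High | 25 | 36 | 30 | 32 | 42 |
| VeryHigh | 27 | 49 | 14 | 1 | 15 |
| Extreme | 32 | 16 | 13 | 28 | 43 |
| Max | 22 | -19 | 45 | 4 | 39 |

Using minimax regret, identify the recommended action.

High

Column bests: 0 rivals=32, 1 rival=49, 2 rivals=45, 4 rivals=32, 6 rivals=43.
Low regrets: 9, 15, 4, 38, 44 → max 44
Moderate regrets: 11, 37, 32, 44, 25 → max 44
High regrets: 7, 13, 15, 0, 1 → max 15
VeryHigh regrets: 5, 0, 31, 31, 28 → max 31
Extreme regrets: 0, 33, 32, 4, 0 → max 33
Max regrets: 10, 68, 0, 28, 4 → max 68
Smallest max regret = 15 → High.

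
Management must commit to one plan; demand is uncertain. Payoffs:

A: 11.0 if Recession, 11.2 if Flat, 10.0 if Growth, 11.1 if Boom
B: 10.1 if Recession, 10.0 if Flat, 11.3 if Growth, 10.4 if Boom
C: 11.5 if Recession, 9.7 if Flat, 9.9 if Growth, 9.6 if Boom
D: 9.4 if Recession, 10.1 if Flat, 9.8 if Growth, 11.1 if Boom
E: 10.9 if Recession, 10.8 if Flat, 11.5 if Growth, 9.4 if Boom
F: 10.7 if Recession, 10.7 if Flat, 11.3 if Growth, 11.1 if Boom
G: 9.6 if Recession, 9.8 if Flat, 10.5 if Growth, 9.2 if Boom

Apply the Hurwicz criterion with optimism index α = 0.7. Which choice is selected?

A: 0.7·11.2 + 0.3·10.0 = 10.84
B: 0.7·11.3 + 0.3·10.0 = 10.91
C: 0.7·11.5 + 0.3·9.6 = 10.93
D: 0.7·11.1 + 0.3·9.4 = 10.59
E: 0.7·11.5 + 0.3·9.4 = 10.87
F: 0.7·11.3 + 0.3·10.7 = 11.12
G: 0.7·10.5 + 0.3·9.2 = 10.11
Highest Hurwicz score = 11.12 → F.

F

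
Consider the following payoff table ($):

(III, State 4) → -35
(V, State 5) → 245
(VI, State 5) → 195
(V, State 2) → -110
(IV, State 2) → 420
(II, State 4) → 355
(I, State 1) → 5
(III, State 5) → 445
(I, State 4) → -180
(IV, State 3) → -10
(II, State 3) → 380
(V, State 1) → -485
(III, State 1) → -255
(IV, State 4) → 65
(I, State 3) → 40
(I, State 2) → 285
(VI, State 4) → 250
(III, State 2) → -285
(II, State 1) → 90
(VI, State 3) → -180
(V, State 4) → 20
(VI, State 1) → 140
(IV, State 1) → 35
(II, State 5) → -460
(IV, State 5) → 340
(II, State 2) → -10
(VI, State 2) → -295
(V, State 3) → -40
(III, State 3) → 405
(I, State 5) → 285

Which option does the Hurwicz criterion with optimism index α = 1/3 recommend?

IV

I: 1/3·285 + 2/3·(-180) = -25
II: 1/3·380 + 2/3·(-460) = -180
III: 1/3·445 + 2/3·(-285) = -125/3
IV: 1/3·420 + 2/3·(-10) = 400/3
V: 1/3·245 + 2/3·(-485) = -725/3
VI: 1/3·250 + 2/3·(-295) = -340/3
Highest Hurwicz score = 400/3 → IV.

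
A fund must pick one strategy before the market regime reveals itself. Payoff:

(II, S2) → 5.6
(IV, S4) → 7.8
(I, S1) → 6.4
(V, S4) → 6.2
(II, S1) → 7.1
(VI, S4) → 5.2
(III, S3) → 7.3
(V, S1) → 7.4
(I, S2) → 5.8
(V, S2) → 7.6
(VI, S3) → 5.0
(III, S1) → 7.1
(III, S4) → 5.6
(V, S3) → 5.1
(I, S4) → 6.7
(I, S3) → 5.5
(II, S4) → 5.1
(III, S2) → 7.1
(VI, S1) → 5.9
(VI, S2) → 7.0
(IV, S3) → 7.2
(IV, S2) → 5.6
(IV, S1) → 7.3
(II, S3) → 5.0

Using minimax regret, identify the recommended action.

I

Column bests: S1=7.4, S2=7.6, S3=7.3, S4=7.8.
I regrets: 1.0, 1.8, 1.8, 1.1 → max 1.8
II regrets: 0.3, 2.0, 2.3, 2.7 → max 2.7
III regrets: 0.3, 0.5, 0.0, 2.2 → max 2.2
IV regrets: 0.1, 2.0, 0.1, 0.0 → max 2.0
V regrets: 0.0, 0.0, 2.2, 1.6 → max 2.2
VI regrets: 1.5, 0.6, 2.3, 2.6 → max 2.6
Smallest max regret = 1.8 → I.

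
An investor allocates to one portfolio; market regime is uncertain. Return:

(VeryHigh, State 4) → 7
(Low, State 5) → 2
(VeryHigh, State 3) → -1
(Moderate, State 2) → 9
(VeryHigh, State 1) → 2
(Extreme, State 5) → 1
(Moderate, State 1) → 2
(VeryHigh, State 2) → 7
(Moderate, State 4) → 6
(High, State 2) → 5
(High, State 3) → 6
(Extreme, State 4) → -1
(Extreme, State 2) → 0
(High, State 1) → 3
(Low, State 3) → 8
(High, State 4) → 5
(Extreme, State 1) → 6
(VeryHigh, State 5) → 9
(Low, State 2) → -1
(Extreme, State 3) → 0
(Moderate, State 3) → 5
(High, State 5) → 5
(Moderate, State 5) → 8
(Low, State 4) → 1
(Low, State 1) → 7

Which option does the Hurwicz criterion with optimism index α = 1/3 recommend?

Low: 1/3·8 + 2/3·(-1) = 2
Moderate: 1/3·9 + 2/3·2 = 13/3
High: 1/3·6 + 2/3·3 = 4
VeryHigh: 1/3·9 + 2/3·(-1) = 7/3
Extreme: 1/3·6 + 2/3·(-1) = 4/3
Highest Hurwicz score = 13/3 → Moderate.

Moderate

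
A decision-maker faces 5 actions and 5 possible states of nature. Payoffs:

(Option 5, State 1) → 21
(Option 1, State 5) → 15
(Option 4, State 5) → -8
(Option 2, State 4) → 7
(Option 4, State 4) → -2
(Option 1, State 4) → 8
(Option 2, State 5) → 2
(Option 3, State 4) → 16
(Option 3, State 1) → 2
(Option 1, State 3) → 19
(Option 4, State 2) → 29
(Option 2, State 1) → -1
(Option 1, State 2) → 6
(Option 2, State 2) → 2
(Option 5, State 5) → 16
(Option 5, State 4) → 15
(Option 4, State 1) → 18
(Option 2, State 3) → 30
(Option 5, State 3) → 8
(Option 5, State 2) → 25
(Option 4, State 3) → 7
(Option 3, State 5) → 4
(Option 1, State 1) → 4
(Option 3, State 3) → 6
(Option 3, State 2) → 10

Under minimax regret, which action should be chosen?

Column bests: State 1=21, State 2=29, State 3=30, State 4=16, State 5=16.
Option 1 regrets: 17, 23, 11, 8, 1 → max 23
Option 2 regrets: 22, 27, 0, 9, 14 → max 27
Option 3 regrets: 19, 19, 24, 0, 12 → max 24
Option 4 regrets: 3, 0, 23, 18, 24 → max 24
Option 5 regrets: 0, 4, 22, 1, 0 → max 22
Smallest max regret = 22 → Option 5.

Option 5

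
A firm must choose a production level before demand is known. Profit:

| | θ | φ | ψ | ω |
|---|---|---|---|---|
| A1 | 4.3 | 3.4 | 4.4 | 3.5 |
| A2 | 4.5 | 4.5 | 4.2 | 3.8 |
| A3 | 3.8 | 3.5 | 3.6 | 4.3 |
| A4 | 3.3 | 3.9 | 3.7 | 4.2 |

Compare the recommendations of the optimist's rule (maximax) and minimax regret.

maximax → A2; minimax regret → A2 (agree)

Row maxima: A1=4.4, A2=4.5, A3=4.3, A4=4.2
Best best-case = 4.5 → A2.
Column bests: θ=4.5, φ=4.5, ψ=4.4, ω=4.3.
A1 regrets: 0.2, 1.1, 0.0, 0.8 → max 1.1
A2 regrets: 0.0, 0.0, 0.2, 0.5 → max 0.5
A3 regrets: 0.7, 1.0, 0.8, 0.0 → max 1.0
A4 regrets: 1.2, 0.6, 0.7, 0.1 → max 1.2
Smallest max regret = 0.5 → A2.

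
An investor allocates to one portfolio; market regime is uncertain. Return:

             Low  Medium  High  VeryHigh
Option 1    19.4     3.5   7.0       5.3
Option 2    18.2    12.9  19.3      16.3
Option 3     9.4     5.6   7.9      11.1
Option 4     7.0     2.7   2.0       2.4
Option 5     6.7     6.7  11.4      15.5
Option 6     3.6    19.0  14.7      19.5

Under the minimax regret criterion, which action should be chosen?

Column bests: Low=19.4, Medium=19.0, High=19.3, VeryHigh=19.5.
Option 1 regrets: 0.0, 15.5, 12.3, 14.2 → max 15.5
Option 2 regrets: 1.2, 6.1, 0.0, 3.2 → max 6.1
Option 3 regrets: 10.0, 13.4, 11.4, 8.4 → max 13.4
Option 4 regrets: 12.4, 16.3, 17.3, 17.1 → max 17.3
Option 5 regrets: 12.7, 12.3, 7.9, 4.0 → max 12.7
Option 6 regrets: 15.8, 0.0, 4.6, 0.0 → max 15.8
Smallest max regret = 6.1 → Option 2.

Option 2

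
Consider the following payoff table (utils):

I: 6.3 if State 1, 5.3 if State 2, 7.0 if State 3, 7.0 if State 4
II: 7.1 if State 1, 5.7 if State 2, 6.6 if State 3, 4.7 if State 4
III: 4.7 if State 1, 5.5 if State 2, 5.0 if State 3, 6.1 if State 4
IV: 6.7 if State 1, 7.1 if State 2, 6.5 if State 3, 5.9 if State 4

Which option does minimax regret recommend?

Column bests: State 1=7.1, State 2=7.1, State 3=7.0, State 4=7.0.
I regrets: 0.8, 1.8, 0.0, 0.0 → max 1.8
II regrets: 0.0, 1.4, 0.4, 2.3 → max 2.3
III regrets: 2.4, 1.6, 2.0, 0.9 → max 2.4
IV regrets: 0.4, 0.0, 0.5, 1.1 → max 1.1
Smallest max regret = 1.1 → IV.

IV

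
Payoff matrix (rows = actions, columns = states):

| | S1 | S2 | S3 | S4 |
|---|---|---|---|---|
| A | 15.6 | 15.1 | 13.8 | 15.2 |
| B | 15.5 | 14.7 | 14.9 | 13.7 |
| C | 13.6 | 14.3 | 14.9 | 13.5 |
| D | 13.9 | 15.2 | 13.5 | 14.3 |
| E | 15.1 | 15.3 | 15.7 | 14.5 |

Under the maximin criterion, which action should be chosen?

E

Row minima: A=13.8, B=13.7, C=13.5, D=13.5, E=14.5
Best worst-case = 14.5 → E.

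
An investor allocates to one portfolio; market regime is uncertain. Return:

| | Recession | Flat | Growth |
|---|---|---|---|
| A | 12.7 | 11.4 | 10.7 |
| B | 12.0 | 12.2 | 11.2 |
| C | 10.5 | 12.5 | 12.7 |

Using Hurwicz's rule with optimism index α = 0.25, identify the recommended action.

A: 0.25·12.7 + 0.75·10.7 = 11.2
B: 0.25·12.2 + 0.75·11.2 = 11.45
C: 0.25·12.7 + 0.75·10.5 = 11.05
Highest Hurwicz score = 11.45 → B.

B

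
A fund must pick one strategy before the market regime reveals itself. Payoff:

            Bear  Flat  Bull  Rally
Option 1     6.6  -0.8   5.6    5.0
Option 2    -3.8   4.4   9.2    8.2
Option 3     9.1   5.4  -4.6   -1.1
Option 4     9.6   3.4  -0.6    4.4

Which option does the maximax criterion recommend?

Option 4

Row maxima: Option 1=6.6, Option 2=9.2, Option 3=9.1, Option 4=9.6
Best best-case = 9.6 → Option 4.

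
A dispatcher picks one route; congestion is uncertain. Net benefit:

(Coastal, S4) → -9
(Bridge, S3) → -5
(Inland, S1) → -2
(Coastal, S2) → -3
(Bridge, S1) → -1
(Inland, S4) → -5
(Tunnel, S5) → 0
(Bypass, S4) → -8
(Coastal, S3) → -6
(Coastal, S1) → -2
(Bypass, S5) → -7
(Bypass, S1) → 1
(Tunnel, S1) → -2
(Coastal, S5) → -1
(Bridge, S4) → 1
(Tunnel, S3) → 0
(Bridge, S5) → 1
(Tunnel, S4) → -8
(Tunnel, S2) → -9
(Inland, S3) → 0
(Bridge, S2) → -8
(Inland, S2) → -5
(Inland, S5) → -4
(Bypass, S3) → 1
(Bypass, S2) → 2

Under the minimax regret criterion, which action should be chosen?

Column bests: S1=1, S2=2, S3=1, S4=1, S5=1.
Tunnel regrets: 3, 11, 1, 9, 1 → max 11
Coastal regrets: 3, 5, 7, 10, 2 → max 10
Bridge regrets: 2, 10, 6, 0, 0 → max 10
Inland regrets: 3, 7, 1, 6, 5 → max 7
Bypass regrets: 0, 0, 0, 9, 8 → max 9
Smallest max regret = 7 → Inland.

Inland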